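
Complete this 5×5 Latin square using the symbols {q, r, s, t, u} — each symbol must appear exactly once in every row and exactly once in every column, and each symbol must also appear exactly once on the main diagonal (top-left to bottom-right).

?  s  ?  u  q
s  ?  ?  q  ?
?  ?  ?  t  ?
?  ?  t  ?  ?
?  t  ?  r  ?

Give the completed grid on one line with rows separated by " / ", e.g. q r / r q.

t s r u q / s r u q t / r u q t s / u q t s r / q t s r u

(r1,c3) = r
(r2,c3) = u
(r4,c4) = s
(r5,c5) = u
(r1,c1) = t
(r2,c2) = r
(r2,c5) = t
(r3,c3) = q
(r4,c5) = r
(r5,c1) = q
(r5,c3) = s
(r3,c2) = u
(r3,c5) = s
(r4,c1) = u
(r4,c2) = q
(r3,c1) = r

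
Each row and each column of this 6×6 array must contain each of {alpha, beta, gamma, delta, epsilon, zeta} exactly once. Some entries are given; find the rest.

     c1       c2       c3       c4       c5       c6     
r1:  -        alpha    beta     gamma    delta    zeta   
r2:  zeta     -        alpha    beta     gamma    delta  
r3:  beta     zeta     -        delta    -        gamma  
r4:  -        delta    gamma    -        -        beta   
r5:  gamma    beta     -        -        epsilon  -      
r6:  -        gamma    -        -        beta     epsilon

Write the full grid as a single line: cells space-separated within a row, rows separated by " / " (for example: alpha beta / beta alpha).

epsilon alpha beta gamma delta zeta / zeta epsilon alpha beta gamma delta / beta zeta epsilon delta alpha gamma / alpha delta gamma epsilon zeta beta / gamma beta delta zeta epsilon alpha / delta gamma zeta alpha beta epsilon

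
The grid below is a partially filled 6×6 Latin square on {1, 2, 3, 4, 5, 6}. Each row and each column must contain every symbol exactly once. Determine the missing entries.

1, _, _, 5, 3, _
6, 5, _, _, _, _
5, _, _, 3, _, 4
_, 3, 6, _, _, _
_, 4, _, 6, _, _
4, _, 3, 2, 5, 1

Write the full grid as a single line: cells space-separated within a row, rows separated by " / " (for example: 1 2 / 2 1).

1 2 4 5 3 6 / 6 5 1 4 2 3 / 5 1 2 3 6 4 / 2 3 6 1 4 5 / 3 4 5 6 1 2 / 4 6 3 2 5 1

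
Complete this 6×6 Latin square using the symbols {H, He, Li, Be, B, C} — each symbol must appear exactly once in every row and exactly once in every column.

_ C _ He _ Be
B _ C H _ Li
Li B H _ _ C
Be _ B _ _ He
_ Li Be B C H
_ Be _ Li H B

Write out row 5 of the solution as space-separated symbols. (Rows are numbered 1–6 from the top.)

He Li Be B C H

(r1,c1) = H
(r1,c3) = Li
(r1,c5) = B
(r2,c2) = He
(r2,c5) = Be
(r3,c4) = Be
(r3,c5) = He
(r4,c2) = H
(r4,c4) = C
(r4,c5) = Li
(r5,c1) = He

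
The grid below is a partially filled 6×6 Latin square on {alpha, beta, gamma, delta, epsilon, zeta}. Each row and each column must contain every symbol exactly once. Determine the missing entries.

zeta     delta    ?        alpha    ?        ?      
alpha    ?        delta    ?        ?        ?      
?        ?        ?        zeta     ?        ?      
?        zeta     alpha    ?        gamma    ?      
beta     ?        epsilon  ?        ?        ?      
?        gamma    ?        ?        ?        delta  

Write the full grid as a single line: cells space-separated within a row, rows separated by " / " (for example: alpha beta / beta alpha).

zeta delta gamma alpha beta epsilon / alpha beta delta gamma epsilon zeta / gamma epsilon beta zeta delta alpha / delta zeta alpha epsilon gamma beta / beta alpha epsilon delta zeta gamma / epsilon gamma zeta beta alpha delta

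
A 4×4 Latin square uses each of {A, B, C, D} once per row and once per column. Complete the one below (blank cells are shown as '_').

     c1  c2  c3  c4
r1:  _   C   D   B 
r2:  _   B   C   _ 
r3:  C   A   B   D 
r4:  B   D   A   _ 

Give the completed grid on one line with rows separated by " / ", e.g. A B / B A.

(r1,c1) = A
(r2,c1) = D
(r2,c4) = A
(r4,c4) = C

A C D B / D B C A / C A B D / B D A C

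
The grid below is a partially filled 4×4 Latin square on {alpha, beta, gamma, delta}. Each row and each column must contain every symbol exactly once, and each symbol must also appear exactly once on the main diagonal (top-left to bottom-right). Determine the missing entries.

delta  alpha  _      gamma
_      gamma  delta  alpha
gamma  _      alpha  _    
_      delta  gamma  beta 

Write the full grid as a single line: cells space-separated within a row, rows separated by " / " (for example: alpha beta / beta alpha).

delta alpha beta gamma / beta gamma delta alpha / gamma beta alpha delta / alpha delta gamma beta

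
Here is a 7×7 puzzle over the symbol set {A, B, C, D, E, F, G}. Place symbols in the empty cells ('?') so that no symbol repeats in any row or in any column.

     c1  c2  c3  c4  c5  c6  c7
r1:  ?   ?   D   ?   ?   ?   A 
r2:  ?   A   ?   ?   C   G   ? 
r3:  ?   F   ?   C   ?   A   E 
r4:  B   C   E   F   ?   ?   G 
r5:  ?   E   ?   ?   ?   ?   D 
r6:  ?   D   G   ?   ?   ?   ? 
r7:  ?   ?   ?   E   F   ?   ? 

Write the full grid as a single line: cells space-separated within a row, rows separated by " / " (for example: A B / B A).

F B D G E C A / E A F D C G B / G F B C D A E / B C E F A D G / A E C B G F D / C D G A B E F / D G A E F B C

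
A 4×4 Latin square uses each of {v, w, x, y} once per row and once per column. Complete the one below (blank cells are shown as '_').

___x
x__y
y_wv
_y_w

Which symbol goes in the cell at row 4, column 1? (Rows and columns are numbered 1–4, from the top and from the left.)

Cell (r2,c3): row 2 has {x,y}; column 3 has {w} → v.
Cell (r3,c2): row 3 has {v,w,y}; column 2 has {y} → x.
Cell (r4,c1): row 4 has {w,y}; column 1 has {x,y} → v.

v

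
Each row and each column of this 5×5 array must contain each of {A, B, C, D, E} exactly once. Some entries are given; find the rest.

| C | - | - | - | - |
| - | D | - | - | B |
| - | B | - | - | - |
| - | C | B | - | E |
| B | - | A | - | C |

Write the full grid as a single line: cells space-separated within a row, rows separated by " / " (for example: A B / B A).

(r5,c2) = E
(r5,c4) = D
(r1,c2) = A
(r1,c5) = D
(r3,c5) = A
(r4,c4) = A
(r1,c3) = E
(r1,c4) = B
(r2,c3) = C
(r2,c4) = E
(r3,c3) = D
(r3,c4) = C
(r4,c1) = D
(r2,c1) = A
(r3,c1) = E

C A E B D / A D C E B / E B D C A / D C B A E / B E A D C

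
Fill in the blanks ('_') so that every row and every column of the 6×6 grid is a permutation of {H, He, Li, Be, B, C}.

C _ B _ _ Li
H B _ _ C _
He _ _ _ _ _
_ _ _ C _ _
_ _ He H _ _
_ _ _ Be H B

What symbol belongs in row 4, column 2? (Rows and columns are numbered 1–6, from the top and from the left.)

(r1,c4) = He
(r1,c5) = Be
(r2,c4) = Li
(r3,c4) = B
(r3,c5) = Li
(r5,c5) = B
(r6,c1) = Li
(r6,c3) = C
(r1,c2) = H
(r2,c3) = Be
(r2,c6) = He
(r3,c3) = H
(r4,c3) = Li
(r4,c5) = He
(r5,c1) = Be
(r5,c6) = C
(r6,c2) = He
(r3,c6) = Be
(r4,c1) = B
(r4,c2) = Be

Be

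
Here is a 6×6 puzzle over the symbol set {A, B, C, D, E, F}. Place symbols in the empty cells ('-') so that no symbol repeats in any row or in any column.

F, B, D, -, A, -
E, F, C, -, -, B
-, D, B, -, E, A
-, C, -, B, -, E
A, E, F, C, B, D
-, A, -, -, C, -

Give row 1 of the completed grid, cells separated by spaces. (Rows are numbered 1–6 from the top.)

F B D E A C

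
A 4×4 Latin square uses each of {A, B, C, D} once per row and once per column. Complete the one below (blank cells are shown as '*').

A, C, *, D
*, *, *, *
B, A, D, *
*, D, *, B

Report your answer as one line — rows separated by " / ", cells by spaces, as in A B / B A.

(r1,c3) = B
(r2,c2) = B
(r3,c4) = C
(r4,c1) = C
(r4,c3) = A
(r2,c1) = D
(r2,c3) = C
(r2,c4) = A

A C B D / D B C A / B A D C / C D A B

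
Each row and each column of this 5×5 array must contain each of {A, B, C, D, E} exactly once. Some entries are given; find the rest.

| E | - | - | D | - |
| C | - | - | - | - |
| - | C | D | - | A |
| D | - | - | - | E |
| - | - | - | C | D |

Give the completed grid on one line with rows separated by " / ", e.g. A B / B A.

Cell (r2,c5): row 2 has {C}; column 5 has {A,D,E} → B.
Cell (r3,c1): row 3 has {A,C,D}; column 1 has {C,D,E} → B.
Cell (r3,c4): row 3 has {A,B,C,D}; column 4 has {C,D} → E.
Cell (r5,c1): row 5 has {C,D}; column 1 has {B,C,D,E} → A.
Cell (r1,c5): row 1 has {D,E}; column 5 has {A,B,D,E} → C.
Cell (r2,c4): row 2 has {B,C}; column 4 has {C,D,E} → A.
Cell (r4,c4): row 4 has {D,E}; column 4 has {A,C,D,E} → B.
Cell (r2,c3): row 2 has {A,B,C}; column 3 has {D} → E.
Cell (r4,c2): row 4 has {B,D,E}; column 2 has {C} → A.
Cell (r4,c3): row 4 has {A,B,D,E}; column 3 has {D,E} → C.
Cell (r5,c3): row 5 has {A,C,D}; column 3 has {C,D,E} → B.
Cell (r1,c2): row 1 has {C,D,E}; column 2 has {A,C} → B.
Cell (r1,c3): row 1 has {B,C,D,E}; column 3 has {B,C,D,E} → A.
Cell (r2,c2): row 2 has {A,B,C,E}; column 2 has {A,B,C} → D.
Cell (r5,c2): row 5 has {A,B,C,D}; column 2 has {A,B,C,D} → E.

E B A D C / C D E A B / B C D E A / D A C B E / A E B C D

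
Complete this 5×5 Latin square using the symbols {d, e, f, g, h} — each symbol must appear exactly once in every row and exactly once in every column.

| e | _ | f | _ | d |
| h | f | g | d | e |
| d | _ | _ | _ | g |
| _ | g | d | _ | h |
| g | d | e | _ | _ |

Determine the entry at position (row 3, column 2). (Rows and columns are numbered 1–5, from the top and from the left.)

At row 1, column 2: row 1 has {d,e,f}; column 2 has {d,f,g}; that leaves h.
At row 1, column 4: row 1 has {d,e,f,h}; column 4 has {d}; that leaves g.
At row 3, column 2: row 3 has {d,g}; column 2 has {d,f,g,h}; that leaves e.

e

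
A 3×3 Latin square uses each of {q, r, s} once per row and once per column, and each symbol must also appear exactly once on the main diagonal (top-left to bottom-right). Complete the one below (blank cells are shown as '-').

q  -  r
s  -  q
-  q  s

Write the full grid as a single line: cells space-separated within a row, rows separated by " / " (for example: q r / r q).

q s r / s r q / r q s

At row 1, column 2: row 1 has {q,r}; column 2 has {q}; that leaves s.
At row 2, column 2: row 2 has {q,s}; column 2 has {q,s}; the diagonal has {q,s}; that leaves r.
At row 3, column 1: row 3 has {q,s}; column 1 has {q,s}; that leaves r.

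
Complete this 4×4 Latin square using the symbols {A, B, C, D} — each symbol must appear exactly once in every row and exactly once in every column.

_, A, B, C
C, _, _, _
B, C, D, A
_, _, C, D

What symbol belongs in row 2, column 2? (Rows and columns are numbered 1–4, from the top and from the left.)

D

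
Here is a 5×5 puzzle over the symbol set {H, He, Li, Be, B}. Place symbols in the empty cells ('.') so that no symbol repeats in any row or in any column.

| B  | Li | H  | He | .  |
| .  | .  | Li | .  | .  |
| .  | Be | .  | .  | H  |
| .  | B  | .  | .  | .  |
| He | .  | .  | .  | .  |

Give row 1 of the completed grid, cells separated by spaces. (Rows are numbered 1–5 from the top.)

B Li H He Be

At row 1, column 5: row 1 has {H,He,Li,B}; column 5 has {H}; that leaves Be.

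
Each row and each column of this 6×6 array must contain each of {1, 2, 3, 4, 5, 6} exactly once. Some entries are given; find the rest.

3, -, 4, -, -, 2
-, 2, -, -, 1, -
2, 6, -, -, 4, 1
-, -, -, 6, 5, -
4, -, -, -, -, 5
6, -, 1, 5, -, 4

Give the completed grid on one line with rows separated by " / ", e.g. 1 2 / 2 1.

3 5 4 1 6 2 / 5 2 3 4 1 6 / 2 6 5 3 4 1 / 1 4 2 6 5 3 / 4 1 6 2 3 5 / 6 3 1 5 2 4

(r1,c4) = 1
(r1,c5) = 6
(r2,c1) = 5
(r3,c4) = 3
(r4,c1) = 1
(r4,c6) = 3
(r5,c4) = 2
(r5,c5) = 3
(r6,c2) = 3
(r6,c5) = 2
(r1,c2) = 5
(r2,c4) = 4
(r2,c6) = 6
(r3,c3) = 5
(r4,c2) = 4
(r4,c3) = 2
(r5,c2) = 1
(r5,c3) = 6
(r2,c3) = 3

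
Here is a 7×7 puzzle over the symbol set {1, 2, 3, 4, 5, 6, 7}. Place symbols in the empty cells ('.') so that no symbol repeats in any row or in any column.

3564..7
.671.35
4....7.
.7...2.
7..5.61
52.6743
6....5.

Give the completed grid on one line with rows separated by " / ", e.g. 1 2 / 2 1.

Cell (r1,c6): row 1 has {3,4,5,6,7}; column 6 has {2,3,4,5,6,7} → 1.
Cell (r2,c1): row 2 has {1,3,5,6,7}; column 1 has {3,4,5,6,7} → 2.
Cell (r2,c5): row 2 has {1,2,3,5,6,7}; column 5 has {7} → 4.
Cell (r4,c1): row 4 has {2,7}; column 1 has {2,3,4,5,6,7} → 1.
Cell (r4,c4): row 4 has {1,2,7}; column 4 has {1,4,5,6} → 3.
Cell (r6,c3): row 6 has {2,3,4,5,6,7}; column 3 has {6,7} → 1.
Cell (r1,c5): row 1 has {1,3,4,5,6,7}; column 5 has {4,7} → 2.
Cell (r3,c4): row 3 has {4,7}; column 4 has {1,3,4,5,6} → 2.
Cell (r3,c7): row 3 has {2,4,7}; column 7 has {1,3,5,7} → 6.
Cell (r4,c7): row 4 has {1,2,3,7}; column 7 has {1,3,5,6,7} → 4.
Cell (r5,c5): row 5 has {1,5,6,7}; column 5 has {2,4,7} → 3.
Cell (r7,c4): row 7 has {5,6}; column 4 has {1,2,3,4,5,6} → 7.
Cell (r7,c5): row 7 has {5,6,7}; column 5 has {2,3,4,7} → 1.
Cell (r7,c7): row 7 has {1,5,6,7}; column 7 has {1,3,4,5,6,7} → 2.
Cell (r3,c5): row 3 has {2,4,6,7}; column 5 has {1,2,3,4,7} → 5.
Cell (r4,c3): row 4 has {1,2,3,4,7}; column 3 has {1,6,7} → 5.
Cell (r4,c5): row 4 has {1,2,3,4,5,7}; column 5 has {1,2,3,4,5,7} → 6.
Cell (r5,c2): row 5 has {1,3,5,6,7}; column 2 has {2,5,6,7} → 4.
Cell (r5,c3): row 5 has {1,3,4,5,6,7}; column 3 has {1,5,6,7} → 2.
Cell (r7,c2): row 7 has {1,2,5,6,7}; column 2 has {2,4,5,6,7} → 3.
Cell (r7,c3): row 7 has {1,2,3,5,6,7}; column 3 has {1,2,5,6,7} → 4.
Cell (r3,c2): row 3 has {2,4,5,6,7}; column 2 has {2,3,4,5,6,7} → 1.
Cell (r3,c3): row 3 has {1,2,4,5,6,7}; column 3 has {1,2,4,5,6,7} → 3.

3 5 6 4 2 1 7 / 2 6 7 1 4 3 5 / 4 1 3 2 5 7 6 / 1 7 5 3 6 2 4 / 7 4 2 5 3 6 1 / 5 2 1 6 7 4 3 / 6 3 4 7 1 5 2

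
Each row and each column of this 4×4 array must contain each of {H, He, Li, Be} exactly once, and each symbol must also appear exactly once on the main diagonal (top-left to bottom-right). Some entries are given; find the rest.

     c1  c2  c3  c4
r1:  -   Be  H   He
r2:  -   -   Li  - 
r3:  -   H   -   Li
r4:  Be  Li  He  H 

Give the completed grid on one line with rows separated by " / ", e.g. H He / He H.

(r1,c1): row 1 has {H,He,Be}; column 1 has {Be}; the diagonal has {H}, so it must be Li.
(r2,c2): row 2 has {Li}; column 2 has {H,Li,Be}; the diagonal has {H,Li}, so it must be He.
(r2,c4): row 2 has {He,Li}; column 4 has {H,He,Li}, so it must be Be.
(r3,c1): row 3 has {H,Li}; column 1 has {Li,Be}, so it must be He.
(r3,c3): row 3 has {H,He,Li}; column 3 has {H,He,Li}; the diagonal has {H,He,Li}, so it must be Be.
(r2,c1): row 2 has {He,Li,Be}; column 1 has {He,Li,Be}, so it must be H.

Li Be H He / H He Li Be / He H Be Li / Be Li He H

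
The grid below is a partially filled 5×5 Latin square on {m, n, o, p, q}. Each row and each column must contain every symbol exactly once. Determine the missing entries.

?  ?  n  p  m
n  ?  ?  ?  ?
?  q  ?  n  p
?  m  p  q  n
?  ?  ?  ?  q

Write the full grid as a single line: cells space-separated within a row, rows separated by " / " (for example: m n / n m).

q o n p m / n p q m o / m q o n p / o m p q n / p n m o q

row 1 has {m,n,p}; column 2 has {m,q} — only o is left for (r1,c2).
row 2 has {n}; column 2 has {m,o,q} — only p is left for (r2,c2).
row 2 has {n,p}; column 5 has {m,n,p,q} — only o is left for (r2,c5).
row 4 has {m,n,p,q}; column 1 has {n} — only o is left for (r4,c1).
row 5 has {q}; column 2 has {m,o,p,q} — only n is left for (r5,c2).
row 1 has {m,n,o,p}; column 1 has {n,o} — only q is left for (r1,c1).
row 2 has {n,o,p}; column 4 has {n,p,q} — only m is left for (r2,c4).
row 3 has {n,p,q}; column 1 has {n,o,q} — only m is left for (r3,c1).
row 3 has {m,n,p,q}; column 3 has {n,p} — only o is left for (r3,c3).
row 5 has {n,q}; column 1 has {m,n,o,q} — only p is left for (r5,c1).
row 5 has {n,p,q}; column 3 has {n,o,p} — only m is left for (r5,c3).
row 5 has {m,n,p,q}; column 4 has {m,n,p,q} — only o is left for (r5,c4).
row 2 has {m,n,o,p}; column 3 has {m,n,o,p} — only q is left for (r2,c3).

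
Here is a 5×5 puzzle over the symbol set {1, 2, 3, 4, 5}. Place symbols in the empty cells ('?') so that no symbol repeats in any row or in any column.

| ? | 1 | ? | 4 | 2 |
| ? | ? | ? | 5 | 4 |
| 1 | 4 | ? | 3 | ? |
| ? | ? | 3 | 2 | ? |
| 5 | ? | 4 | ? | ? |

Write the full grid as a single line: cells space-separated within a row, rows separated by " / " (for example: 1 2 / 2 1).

3 1 5 4 2 / 2 3 1 5 4 / 1 4 2 3 5 / 4 5 3 2 1 / 5 2 4 1 3

row 1 has {1,2,4}; column 1 has {1,5} — only 3 is left for (r1,c1).
row 1 has {1,2,3,4}; column 3 has {3,4} — only 5 is left for (r1,c3).
row 2 has {4,5}; column 1 has {1,3,5} — only 2 is left for (r2,c1).
row 2 has {2,4,5}; column 2 has {1,4} — only 3 is left for (r2,c2).
row 2 has {2,3,4,5}; column 3 has {3,4,5} — only 1 is left for (r2,c3).
row 3 has {1,3,4}; column 3 has {1,3,4,5} — only 2 is left for (r3,c3).
row 3 has {1,2,3,4}; column 5 has {2,4} — only 5 is left for (r3,c5).
row 4 has {2,3}; column 1 has {1,2,3,5} — only 4 is left for (r4,c1).
row 4 has {2,3,4}; column 2 has {1,3,4} — only 5 is left for (r4,c2).
row 4 has {2,3,4,5}; column 5 has {2,4,5} — only 1 is left for (r4,c5).
row 5 has {4,5}; column 2 has {1,3,4,5} — only 2 is left for (r5,c2).
row 5 has {2,4,5}; column 4 has {2,3,4,5} — only 1 is left for (r5,c4).
row 5 has {1,2,4,5}; column 5 has {1,2,4,5} — only 3 is left for (r5,c5).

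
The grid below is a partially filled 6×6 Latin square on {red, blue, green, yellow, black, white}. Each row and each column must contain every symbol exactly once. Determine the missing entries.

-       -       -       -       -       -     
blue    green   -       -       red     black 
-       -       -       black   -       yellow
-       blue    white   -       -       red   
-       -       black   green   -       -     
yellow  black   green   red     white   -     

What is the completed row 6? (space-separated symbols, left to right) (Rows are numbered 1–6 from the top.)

(r2,c3): row 2 has {red,blue,green,black}; column 3 has {green,black,white}, so it must be yellow.
(r2,c4): row 2 has {red,blue,green,yellow,black}; column 4 has {red,green,black}, so it must be white.
(r4,c4): row 4 has {red,blue,white}; column 4 has {red,green,black,white}, so it must be yellow.
(r6,c6): row 6 has {red,green,yellow,black,white}; column 6 has {red,yellow,black}, so it must be blue.

yellow black green red white blue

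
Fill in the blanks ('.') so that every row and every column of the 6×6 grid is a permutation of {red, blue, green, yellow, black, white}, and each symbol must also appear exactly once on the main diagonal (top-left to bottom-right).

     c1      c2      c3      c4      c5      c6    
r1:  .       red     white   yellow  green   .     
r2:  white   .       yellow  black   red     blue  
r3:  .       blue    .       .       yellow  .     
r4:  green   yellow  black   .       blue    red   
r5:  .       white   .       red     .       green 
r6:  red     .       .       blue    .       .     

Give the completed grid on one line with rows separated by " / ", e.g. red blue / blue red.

(r1,c6) = black
(r2,c2) = green
(r3,c1) = black
(r3,c3) = red
(r3,c6) = white
(r4,c4) = white
(r5,c3) = blue
(r5,c5) = black
(r6,c2) = black
(r6,c3) = green
(r6,c5) = white
(r6,c6) = yellow
(r1,c1) = blue
(r3,c4) = green
(r5,c1) = yellow

blue red white yellow green black / white green yellow black red blue / black blue red green yellow white / green yellow black white blue red / yellow white blue red black green / red black green blue white yellow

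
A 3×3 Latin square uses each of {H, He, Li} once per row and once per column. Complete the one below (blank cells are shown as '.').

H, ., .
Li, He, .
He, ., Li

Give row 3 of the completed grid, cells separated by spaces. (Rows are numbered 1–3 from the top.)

He H Li

(r1,c2) = Li
(r1,c3) = He
(r2,c3) = H
(r3,c2) = H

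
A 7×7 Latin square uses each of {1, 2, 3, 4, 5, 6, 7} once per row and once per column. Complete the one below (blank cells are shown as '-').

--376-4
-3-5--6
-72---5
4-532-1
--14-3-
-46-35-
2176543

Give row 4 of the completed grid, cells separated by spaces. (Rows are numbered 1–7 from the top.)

4 6 5 3 2 7 1

(r2,c3) = 4
(r3,c4) = 1
(r3,c5) = 4
(r3,c6) = 6
(r4,c2) = 6
(r4,c6) = 7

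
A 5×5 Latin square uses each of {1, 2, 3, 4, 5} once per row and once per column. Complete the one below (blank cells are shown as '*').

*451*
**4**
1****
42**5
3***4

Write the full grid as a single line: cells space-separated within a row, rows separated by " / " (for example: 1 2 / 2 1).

2 4 5 1 3 / 5 3 4 2 1 / 1 5 3 4 2 / 4 2 1 3 5 / 3 1 2 5 4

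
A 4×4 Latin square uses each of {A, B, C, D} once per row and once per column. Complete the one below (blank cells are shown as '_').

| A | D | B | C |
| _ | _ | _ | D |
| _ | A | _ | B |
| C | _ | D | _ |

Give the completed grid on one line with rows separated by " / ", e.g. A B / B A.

A D B C / B C A D / D A C B / C B D A

(r2,c1) = B
(r2,c2) = C
(r2,c3) = A
(r3,c1) = D
(r3,c3) = C
(r4,c2) = B
(r4,c4) = A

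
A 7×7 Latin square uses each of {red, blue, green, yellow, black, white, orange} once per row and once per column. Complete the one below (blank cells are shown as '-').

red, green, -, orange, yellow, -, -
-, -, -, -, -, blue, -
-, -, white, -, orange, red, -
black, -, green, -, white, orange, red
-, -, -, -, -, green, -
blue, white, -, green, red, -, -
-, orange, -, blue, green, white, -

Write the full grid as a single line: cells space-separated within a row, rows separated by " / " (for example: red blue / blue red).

red green blue orange yellow black white / orange red yellow white black blue green / green yellow white black orange red blue / black blue green yellow white orange red / white black orange red blue green yellow / blue white black green red yellow orange / yellow orange red blue green white black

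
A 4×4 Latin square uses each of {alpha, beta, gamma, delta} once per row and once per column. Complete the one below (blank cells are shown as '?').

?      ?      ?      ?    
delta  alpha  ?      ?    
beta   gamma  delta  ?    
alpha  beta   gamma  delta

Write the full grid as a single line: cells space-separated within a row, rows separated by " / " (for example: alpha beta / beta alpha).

gamma delta alpha beta / delta alpha beta gamma / beta gamma delta alpha / alpha beta gamma delta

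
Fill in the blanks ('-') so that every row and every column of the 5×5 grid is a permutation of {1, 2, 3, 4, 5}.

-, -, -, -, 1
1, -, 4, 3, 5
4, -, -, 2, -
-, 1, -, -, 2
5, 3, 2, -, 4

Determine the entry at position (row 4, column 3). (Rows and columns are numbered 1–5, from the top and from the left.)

5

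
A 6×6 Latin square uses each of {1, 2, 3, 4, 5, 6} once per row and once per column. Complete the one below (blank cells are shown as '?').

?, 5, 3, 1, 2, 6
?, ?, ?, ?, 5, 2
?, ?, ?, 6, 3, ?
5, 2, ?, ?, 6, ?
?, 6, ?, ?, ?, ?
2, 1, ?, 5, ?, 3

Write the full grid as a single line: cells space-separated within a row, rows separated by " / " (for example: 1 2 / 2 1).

4 5 3 1 2 6 / 6 3 1 4 5 2 / 1 4 2 6 3 5 / 5 2 4 3 6 1 / 3 6 5 2 1 4 / 2 1 6 5 4 3

(r1,c1): row 1 has {1,2,3,5,6}; column 1 has {2,5}, so it must be 4.
(r3,c1): row 3 has {3,6}; column 1 has {2,4,5}, so it must be 1.
(r3,c2): row 3 has {1,3,6}; column 2 has {1,2,5,6}, so it must be 4.
(r3,c6): row 3 has {1,3,4,6}; column 6 has {2,3,6}, so it must be 5.
(r5,c1): row 5 has {6}; column 1 has {1,2,4,5}, so it must be 3.
(r6,c5): row 6 has {1,2,3,5}; column 5 has {2,3,5,6}, so it must be 4.
(r2,c1): row 2 has {2,5}; column 1 has {1,2,3,4,5}, so it must be 6.
(r2,c2): row 2 has {2,5,6}; column 2 has {1,2,4,5,6}, so it must be 3.
(r2,c4): row 2 has {2,3,5,6}; column 4 has {1,5,6}, so it must be 4.
(r3,c3): row 3 has {1,3,4,5,6}; column 3 has {3}, so it must be 2.
(r4,c4): row 4 has {2,5,6}; column 4 has {1,4,5,6}, so it must be 3.
(r5,c4): row 5 has {3,6}; column 4 has {1,3,4,5,6}, so it must be 2.
(r5,c5): row 5 has {2,3,6}; column 5 has {2,3,4,5,6}, so it must be 1.
(r5,c6): row 5 has {1,2,3,6}; column 6 has {2,3,5,6}, so it must be 4.
(r6,c3): row 6 has {1,2,3,4,5}; column 3 has {2,3}, so it must be 6.
(r2,c3): row 2 has {2,3,4,5,6}; column 3 has {2,3,6}, so it must be 1.
(r4,c3): row 4 has {2,3,5,6}; column 3 has {1,2,3,6}, so it must be 4.
(r4,c6): row 4 has {2,3,4,5,6}; column 6 has {2,3,4,5,6}, so it must be 1.
(r5,c3): row 5 has {1,2,3,4,6}; column 3 has {1,2,3,4,6}, so it must be 5.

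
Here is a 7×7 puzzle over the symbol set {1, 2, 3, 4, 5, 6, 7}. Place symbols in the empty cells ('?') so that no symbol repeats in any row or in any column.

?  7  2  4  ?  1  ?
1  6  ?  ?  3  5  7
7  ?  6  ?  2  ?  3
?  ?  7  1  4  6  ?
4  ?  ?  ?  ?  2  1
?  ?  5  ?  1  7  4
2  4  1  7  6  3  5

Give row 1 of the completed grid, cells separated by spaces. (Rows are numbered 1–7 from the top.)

3 7 2 4 5 1 6

At row 1, column 5: row 1 has {1,2,4,7}; column 5 has {1,2,3,4,6}; that leaves 5.
At row 1, column 7: row 1 has {1,2,4,5,7}; column 7 has {1,3,4,5,7}; that leaves 6.
At row 2, column 3: row 2 has {1,3,5,6,7}; column 3 has {1,2,5,6,7}; that leaves 4.
At row 2, column 4: row 2 has {1,3,4,5,6,7}; column 4 has {1,4,7}; that leaves 2.
At row 3, column 4: row 3 has {2,3,6,7}; column 4 has {1,2,4,7}; that leaves 5.
At row 3, column 6: row 3 has {2,3,5,6,7}; column 6 has {1,2,3,5,6,7}; that leaves 4.
At row 4, column 7: row 4 has {1,4,6,7}; column 7 has {1,3,4,5,6,7}; that leaves 2.
At row 5, column 3: row 5 has {1,2,4}; column 3 has {1,2,4,5,6,7}; that leaves 3.
At row 5, column 4: row 5 has {1,2,3,4}; column 4 has {1,2,4,5,7}; that leaves 6.
At row 5, column 5: row 5 has {1,2,3,4,6}; column 5 has {1,2,3,4,5,6}; that leaves 7.
At row 6, column 4: row 6 has {1,4,5,7}; column 4 has {1,2,4,5,6,7}; that leaves 3.
At row 1, column 1: row 1 has {1,2,4,5,6,7}; column 1 has {1,2,4,7}; that leaves 3.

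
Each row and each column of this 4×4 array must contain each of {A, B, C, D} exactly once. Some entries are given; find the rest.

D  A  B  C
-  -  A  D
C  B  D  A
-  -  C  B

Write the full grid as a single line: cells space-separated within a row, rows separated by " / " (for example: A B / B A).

D A B C / B C A D / C B D A / A D C B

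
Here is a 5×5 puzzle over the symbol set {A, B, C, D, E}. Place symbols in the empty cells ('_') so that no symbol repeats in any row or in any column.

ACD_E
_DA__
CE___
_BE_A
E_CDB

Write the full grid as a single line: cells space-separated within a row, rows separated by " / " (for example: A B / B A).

A C D B E / B D A E C / C E B A D / D B E C A / E A C D B

(r1,c4) = B
(r2,c1) = B
(r2,c5) = C
(r3,c3) = B
(r3,c4) = A
(r3,c5) = D
(r4,c1) = D
(r4,c4) = C
(r5,c2) = A
(r2,c4) = E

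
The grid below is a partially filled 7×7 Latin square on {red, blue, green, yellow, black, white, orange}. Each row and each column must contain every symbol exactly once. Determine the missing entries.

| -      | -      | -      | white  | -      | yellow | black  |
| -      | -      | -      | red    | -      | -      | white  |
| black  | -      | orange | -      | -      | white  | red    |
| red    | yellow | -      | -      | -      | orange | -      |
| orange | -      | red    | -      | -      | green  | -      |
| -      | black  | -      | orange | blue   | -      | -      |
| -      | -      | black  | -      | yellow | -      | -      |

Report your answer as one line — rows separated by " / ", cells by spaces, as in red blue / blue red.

green orange blue white red yellow black / blue green yellow red orange black white / black blue orange yellow green white red / red yellow green black white orange blue / orange white red blue black green yellow / yellow black white orange blue red green / white red black green yellow blue orange

At row 3, column 5: row 3 has {red,black,white,orange}; column 5 has {blue,yellow}; that leaves green.
At row 6, column 6: row 6 has {blue,black,orange}; column 6 has {green,yellow,white,orange}; that leaves red.
At row 7, column 6: row 7 has {yellow,black}; column 6 has {red,green,yellow,white,orange}; that leaves blue.
At row 2, column 6: row 2 has {red,white}; column 6 has {red,blue,green,yellow,white,orange}; that leaves black.
At row 3, column 2: row 3 has {red,green,black,white,orange}; column 2 has {yellow,black}; that leaves blue.
At row 3, column 4: row 3 has {red,blue,green,black,white,orange}; column 4 has {red,white,orange}; that leaves yellow.
At row 5, column 2: row 5 has {red,green,orange}; column 2 has {blue,yellow,black}; that leaves white.
At row 5, column 5: row 5 has {red,green,white,orange}; column 5 has {blue,green,yellow}; that leaves black.
At row 7, column 4: row 7 has {blue,yellow,black}; column 4 has {red,yellow,white,orange}; that leaves green.
At row 7, column 7: row 7 has {blue,green,yellow,black}; column 7 has {red,black,white}; that leaves orange.
At row 2, column 5: row 2 has {red,black,white}; column 5 has {blue,green,yellow,black}; that leaves orange.
At row 4, column 5: row 4 has {red,yellow,orange}; column 5 has {blue,green,yellow,black,orange}; that leaves white.
At row 5, column 4: row 5 has {red,green,black,white,orange}; column 4 has {red,green,yellow,white,orange}; that leaves blue.
At row 5, column 7: row 5 has {red,blue,green,black,white,orange}; column 7 has {red,black,white,orange}; that leaves yellow.
At row 6, column 7: row 6 has {red,blue,black,orange}; column 7 has {red,yellow,black,white,orange}; that leaves green.
At row 7, column 1: row 7 has {blue,green,yellow,black,orange}; column 1 has {red,black,orange}; that leaves white.
At row 7, column 2: row 7 has {blue,green,yellow,black,white,orange}; column 2 has {blue,yellow,black,white}; that leaves red.
At row 1, column 5: row 1 has {yellow,black,white}; column 5 has {blue,green,yellow,black,white,orange}; that leaves red.
At row 2, column 2: row 2 has {red,black,white,orange}; column 2 has {red,blue,yellow,black,white}; that leaves green.
At row 4, column 4: row 4 has {red,yellow,white,orange}; column 4 has {red,blue,green,yellow,white,orange}; that leaves black.
At row 4, column 7: row 4 has {red,yellow,black,white,orange}; column 7 has {red,green,yellow,black,white,orange}; that leaves blue.
At row 6, column 1: row 6 has {red,blue,green,black,orange}; column 1 has {red,black,white,orange}; that leaves yellow.
At row 6, column 3: row 6 has {red,blue,green,yellow,black,orange}; column 3 has {red,black,orange}; that leaves white.
At row 1, column 2: row 1 has {red,yellow,black,white}; column 2 has {red,blue,green,yellow,black,white}; that leaves orange.
At row 2, column 1: row 2 has {red,green,black,white,orange}; column 1 has {red,yellow,black,white,orange}; that leaves blue.
At row 2, column 3: row 2 has {red,blue,green,black,white,orange}; column 3 has {red,black,white,orange}; that leaves yellow.
At row 4, column 3: row 4 has {red,blue,yellow,black,white,orange}; column 3 has {red,yellow,black,white,orange}; that leaves green.
At row 1, column 1: row 1 has {red,yellow,black,white,orange}; column 1 has {red,blue,yellow,black,white,orange}; that leaves green.
At row 1, column 3: row 1 has {red,green,yellow,black,white,orange}; column 3 has {red,green,yellow,black,white,orange}; that leaves blue.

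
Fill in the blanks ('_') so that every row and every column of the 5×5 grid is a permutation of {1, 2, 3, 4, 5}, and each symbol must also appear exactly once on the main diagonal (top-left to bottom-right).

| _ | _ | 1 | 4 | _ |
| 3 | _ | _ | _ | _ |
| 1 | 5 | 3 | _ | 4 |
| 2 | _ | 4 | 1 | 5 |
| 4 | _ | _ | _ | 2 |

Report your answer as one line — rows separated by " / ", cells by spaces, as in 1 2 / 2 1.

5 2 1 4 3 / 3 4 2 5 1 / 1 5 3 2 4 / 2 3 4 1 5 / 4 1 5 3 2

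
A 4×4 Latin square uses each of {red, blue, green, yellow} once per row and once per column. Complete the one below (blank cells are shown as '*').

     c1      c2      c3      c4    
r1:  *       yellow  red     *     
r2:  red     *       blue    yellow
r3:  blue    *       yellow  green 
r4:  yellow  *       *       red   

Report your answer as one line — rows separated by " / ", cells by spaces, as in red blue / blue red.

green yellow red blue / red green blue yellow / blue red yellow green / yellow blue green red

Cell (r1,c1): row 1 has {red,yellow}; column 1 has {red,blue,yellow} → green.
Cell (r1,c4): row 1 has {red,green,yellow}; column 4 has {red,green,yellow} → blue.
Cell (r2,c2): row 2 has {red,blue,yellow}; column 2 has {yellow} → green.
Cell (r3,c2): row 3 has {blue,green,yellow}; column 2 has {green,yellow} → red.
Cell (r4,c2): row 4 has {red,yellow}; column 2 has {red,green,yellow} → blue.
Cell (r4,c3): row 4 has {red,blue,yellow}; column 3 has {red,blue,yellow} → green.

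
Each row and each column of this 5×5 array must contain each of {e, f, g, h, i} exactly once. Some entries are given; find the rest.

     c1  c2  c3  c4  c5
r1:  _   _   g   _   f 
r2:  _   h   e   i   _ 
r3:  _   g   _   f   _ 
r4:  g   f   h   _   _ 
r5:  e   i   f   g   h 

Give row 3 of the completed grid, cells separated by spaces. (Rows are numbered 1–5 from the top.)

h g i f e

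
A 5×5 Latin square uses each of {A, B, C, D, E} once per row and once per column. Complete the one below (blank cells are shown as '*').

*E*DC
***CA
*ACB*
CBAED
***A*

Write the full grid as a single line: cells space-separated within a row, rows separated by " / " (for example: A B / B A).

A E B D C / B D E C A / D A C B E / C B A E D / E C D A B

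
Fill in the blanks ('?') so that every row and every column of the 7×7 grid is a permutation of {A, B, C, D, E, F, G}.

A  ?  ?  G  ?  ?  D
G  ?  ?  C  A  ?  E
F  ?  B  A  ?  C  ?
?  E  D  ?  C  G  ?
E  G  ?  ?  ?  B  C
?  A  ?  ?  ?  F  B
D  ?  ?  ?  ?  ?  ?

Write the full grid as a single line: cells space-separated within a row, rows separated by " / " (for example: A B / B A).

A F C G B E D / G B F C A D E / F D B A E C G / B E D F C G A / E G A D F B C / C A G E D F B / D C E B G A F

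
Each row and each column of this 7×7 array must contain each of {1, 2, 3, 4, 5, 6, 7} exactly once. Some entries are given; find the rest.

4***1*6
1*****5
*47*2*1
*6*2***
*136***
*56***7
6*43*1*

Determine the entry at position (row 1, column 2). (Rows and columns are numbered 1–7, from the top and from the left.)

2

(r2,c3) = 2
(r3,c4) = 5
(r7,c7) = 2
(r1,c3) = 5
(r1,c4) = 7
(r2,c4) = 4
(r3,c1) = 3
(r3,c6) = 6
(r4,c3) = 1
(r5,c7) = 4
(r6,c1) = 2
(r6,c4) = 1
(r7,c2) = 7
(r7,c5) = 5
(r2,c2) = 3
(r2,c6) = 7
(r4,c7) = 3
(r5,c5) = 7
(r1,c2) = 2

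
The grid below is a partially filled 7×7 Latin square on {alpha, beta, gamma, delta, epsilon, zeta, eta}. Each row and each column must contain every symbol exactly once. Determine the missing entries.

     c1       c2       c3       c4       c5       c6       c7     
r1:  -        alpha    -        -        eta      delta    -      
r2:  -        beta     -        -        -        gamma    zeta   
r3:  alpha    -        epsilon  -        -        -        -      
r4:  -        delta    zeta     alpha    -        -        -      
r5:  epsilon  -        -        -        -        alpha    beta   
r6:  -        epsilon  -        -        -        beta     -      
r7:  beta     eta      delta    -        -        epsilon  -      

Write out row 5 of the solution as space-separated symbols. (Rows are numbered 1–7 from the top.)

epsilon zeta eta delta gamma alpha beta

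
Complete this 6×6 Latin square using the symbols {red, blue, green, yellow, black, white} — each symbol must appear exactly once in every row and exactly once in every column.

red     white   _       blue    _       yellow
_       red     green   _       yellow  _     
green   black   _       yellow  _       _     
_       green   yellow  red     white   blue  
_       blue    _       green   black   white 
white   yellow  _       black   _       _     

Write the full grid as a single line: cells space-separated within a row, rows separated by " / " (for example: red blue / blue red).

red white black blue green yellow / blue red green white yellow black / green black white yellow blue red / black green yellow red white blue / yellow blue red green black white / white yellow blue black red green

Cell (r1,c3): row 1 has {red,blue,yellow,white}; column 3 has {green,yellow} → black.
Cell (r1,c5): row 1 has {red,blue,yellow,black,white}; column 5 has {yellow,black,white} → green.
Cell (r2,c4): row 2 has {red,green,yellow}; column 4 has {red,blue,green,yellow,black} → white.
Cell (r2,c6): row 2 has {red,green,yellow,white}; column 6 has {blue,yellow,white} → black.
Cell (r3,c6): row 3 has {green,yellow,black}; column 6 has {blue,yellow,black,white} → red.
Cell (r4,c1): row 4 has {red,blue,green,yellow,white}; column 1 has {red,green,white} → black.
Cell (r5,c1): row 5 has {blue,green,black,white}; column 1 has {red,green,black,white} → yellow.
Cell (r5,c3): row 5 has {blue,green,yellow,black,white}; column 3 has {green,yellow,black} → red.
Cell (r6,c3): row 6 has {yellow,black,white}; column 3 has {red,green,yellow,black} → blue.
Cell (r6,c5): row 6 has {blue,yellow,black,white}; column 5 has {green,yellow,black,white} → red.
Cell (r6,c6): row 6 has {red,blue,yellow,black,white}; column 6 has {red,blue,yellow,black,white} → green.
Cell (r2,c1): row 2 has {red,green,yellow,black,white}; column 1 has {red,green,yellow,black,white} → blue.
Cell (r3,c3): row 3 has {red,green,yellow,black}; column 3 has {red,blue,green,yellow,black} → white.
Cell (r3,c5): row 3 has {red,green,yellow,black,white}; column 5 has {red,green,yellow,black,white} → blue.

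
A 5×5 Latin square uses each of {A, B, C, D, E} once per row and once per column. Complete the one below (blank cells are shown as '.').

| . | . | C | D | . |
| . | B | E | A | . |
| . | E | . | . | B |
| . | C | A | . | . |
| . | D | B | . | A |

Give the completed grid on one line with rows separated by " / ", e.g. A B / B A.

(r1,c2): row 1 has {C,D}; column 2 has {B,C,D,E}, so it must be A.
(r1,c5): row 1 has {A,C,D}; column 5 has {A,B}, so it must be E.
(r3,c3): row 3 has {B,E}; column 3 has {A,B,C,E}, so it must be D.
(r3,c4): row 3 has {B,D,E}; column 4 has {A,D}, so it must be C.
(r4,c5): row 4 has {A,C}; column 5 has {A,B,E}, so it must be D.
(r5,c4): row 5 has {A,B,D}; column 4 has {A,C,D}, so it must be E.
(r1,c1): row 1 has {A,C,D,E}; column 1 is empty so far, so it must be B.
(r2,c5): row 2 has {A,B,E}; column 5 has {A,B,D,E}, so it must be C.
(r3,c1): row 3 has {B,C,D,E}; column 1 has {B}, so it must be A.
(r4,c1): row 4 has {A,C,D}; column 1 has {A,B}, so it must be E.
(r4,c4): row 4 has {A,C,D,E}; column 4 has {A,C,D,E}, so it must be B.
(r5,c1): row 5 has {A,B,D,E}; column 1 has {A,B,E}, so it must be C.
(r2,c1): row 2 has {A,B,C,E}; column 1 has {A,B,C,E}, so it must be D.

B A C D E / D B E A C / A E D C B / E C A B D / C D B E A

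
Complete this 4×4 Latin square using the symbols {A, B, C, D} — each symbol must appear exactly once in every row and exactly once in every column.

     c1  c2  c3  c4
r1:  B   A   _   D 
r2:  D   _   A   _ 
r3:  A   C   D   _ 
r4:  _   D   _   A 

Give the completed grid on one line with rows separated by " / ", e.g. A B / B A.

B A C D / D B A C / A C D B / C D B A

Cell (r1,c3): row 1 has {A,B,D}; column 3 has {A,D} → C.
Cell (r2,c2): row 2 has {A,D}; column 2 has {A,C,D} → B.
Cell (r2,c4): row 2 has {A,B,D}; column 4 has {A,D} → C.
Cell (r3,c4): row 3 has {A,C,D}; column 4 has {A,C,D} → B.
Cell (r4,c1): row 4 has {A,D}; column 1 has {A,B,D} → C.
Cell (r4,c3): row 4 has {A,C,D}; column 3 has {A,C,D} → B.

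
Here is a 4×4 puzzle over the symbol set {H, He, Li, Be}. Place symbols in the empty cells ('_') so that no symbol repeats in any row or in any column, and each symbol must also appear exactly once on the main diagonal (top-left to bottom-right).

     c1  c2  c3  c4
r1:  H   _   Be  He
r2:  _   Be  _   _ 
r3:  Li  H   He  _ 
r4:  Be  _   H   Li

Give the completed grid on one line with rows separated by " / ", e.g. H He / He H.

H Li Be He / He Be Li H / Li H He Be / Be He H Li

(r1,c2) = Li
(r2,c1) = He
(r2,c3) = Li
(r2,c4) = H
(r3,c4) = Be
(r4,c2) = He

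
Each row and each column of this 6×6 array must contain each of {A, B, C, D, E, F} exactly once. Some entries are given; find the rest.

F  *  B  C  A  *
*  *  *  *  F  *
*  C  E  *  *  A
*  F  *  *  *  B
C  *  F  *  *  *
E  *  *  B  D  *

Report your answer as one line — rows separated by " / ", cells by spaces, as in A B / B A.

F D B C A E / B E A D F C / D C E F B A / A F D E C B / C B F A E D / E A C B D F

(r3,c5): row 3 has {A,C,E}; column 5 has {A,D,F}, so it must be B.
(r5,c5): row 5 has {C,F}; column 5 has {A,B,D,F}, so it must be E.
(r5,c6): row 5 has {C,E,F}; column 6 has {A,B}, so it must be D.
(r6,c2): row 6 has {B,D,E}; column 2 has {C,F}, so it must be A.
(r6,c3): row 6 has {A,B,D,E}; column 3 has {B,E,F}, so it must be C.
(r6,c6): row 6 has {A,B,C,D,E}; column 6 has {A,B,D}, so it must be F.
(r1,c6): row 1 has {A,B,C,F}; column 6 has {A,B,D,F}, so it must be E.
(r2,c6): row 2 has {F}; column 6 has {A,B,D,E,F}, so it must be C.
(r3,c1): row 3 has {A,B,C,E}; column 1 has {C,E,F}, so it must be D.
(r3,c4): row 3 has {A,B,C,D,E}; column 4 has {B,C}, so it must be F.
(r4,c1): row 4 has {B,F}; column 1 has {C,D,E,F}, so it must be A.
(r4,c3): row 4 has {A,B,F}; column 3 has {B,C,E,F}, so it must be D.
(r4,c4): row 4 has {A,B,D,F}; column 4 has {B,C,F}, so it must be E.
(r4,c5): row 4 has {A,B,D,E,F}; column 5 has {A,B,D,E,F}, so it must be C.
(r5,c2): row 5 has {C,D,E,F}; column 2 has {A,C,F}, so it must be B.
(r5,c4): row 5 has {B,C,D,E,F}; column 4 has {B,C,E,F}, so it must be A.
(r1,c2): row 1 has {A,B,C,E,F}; column 2 has {A,B,C,F}, so it must be D.
(r2,c1): row 2 has {C,F}; column 1 has {A,C,D,E,F}, so it must be B.
(r2,c2): row 2 has {B,C,F}; column 2 has {A,B,C,D,F}, so it must be E.
(r2,c3): row 2 has {B,C,E,F}; column 3 has {B,C,D,E,F}, so it must be A.
(r2,c4): row 2 has {A,B,C,E,F}; column 4 has {A,B,C,E,F}, so it must be D.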